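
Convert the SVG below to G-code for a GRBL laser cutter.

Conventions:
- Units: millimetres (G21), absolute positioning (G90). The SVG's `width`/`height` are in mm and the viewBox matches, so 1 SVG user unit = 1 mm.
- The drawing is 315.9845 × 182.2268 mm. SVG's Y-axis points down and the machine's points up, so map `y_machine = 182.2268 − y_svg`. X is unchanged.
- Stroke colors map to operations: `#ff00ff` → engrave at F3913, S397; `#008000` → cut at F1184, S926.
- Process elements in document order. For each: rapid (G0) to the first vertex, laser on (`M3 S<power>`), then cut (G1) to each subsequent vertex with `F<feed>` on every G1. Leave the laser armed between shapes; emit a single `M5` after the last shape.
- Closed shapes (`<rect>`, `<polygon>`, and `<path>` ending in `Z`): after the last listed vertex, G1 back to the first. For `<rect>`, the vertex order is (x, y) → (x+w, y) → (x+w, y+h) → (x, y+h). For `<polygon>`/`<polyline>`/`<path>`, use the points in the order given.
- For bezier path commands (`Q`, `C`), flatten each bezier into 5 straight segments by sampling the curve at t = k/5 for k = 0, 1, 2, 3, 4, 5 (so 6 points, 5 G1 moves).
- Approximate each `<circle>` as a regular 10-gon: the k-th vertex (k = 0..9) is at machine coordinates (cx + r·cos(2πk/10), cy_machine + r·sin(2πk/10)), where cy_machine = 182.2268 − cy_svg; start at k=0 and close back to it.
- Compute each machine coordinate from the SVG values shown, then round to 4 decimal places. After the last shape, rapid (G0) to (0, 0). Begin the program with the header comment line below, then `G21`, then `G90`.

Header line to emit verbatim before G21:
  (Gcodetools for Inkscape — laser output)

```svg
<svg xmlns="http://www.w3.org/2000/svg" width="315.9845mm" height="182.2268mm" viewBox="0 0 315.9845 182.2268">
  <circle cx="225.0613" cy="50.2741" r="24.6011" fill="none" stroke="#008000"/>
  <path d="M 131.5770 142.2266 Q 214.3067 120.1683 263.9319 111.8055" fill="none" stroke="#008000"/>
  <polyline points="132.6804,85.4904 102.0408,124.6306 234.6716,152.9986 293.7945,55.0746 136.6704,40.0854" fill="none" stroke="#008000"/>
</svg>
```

(Gcodetools for Inkscape — laser output)
G21
G90
G0 X249.6624 Y131.9527
M3 S926
G1 X244.9640 Y146.4129 F1184
G1 X232.6635 Y155.3497 F1184
G1 X217.4591 Y155.3497 F1184
G1 X205.1586 Y146.4129 F1184
G1 X200.4602 Y131.9527 F1184
G1 X205.1586 Y117.4925 F1184
G1 X217.4591 Y108.5557 F1184
G1 X232.6635 Y108.5557 F1184
G1 X244.9640 Y117.4925 F1184
G1 X249.6624 Y131.9527 F1184
G0 X131.5770 Y40.0002
M3 S926
G1 X163.3447 Y48.2757 F1184
G1 X192.4640 Y55.4556 F1184
G1 X218.9350 Y61.5398 F1184
G1 X242.7576 Y66.5284 F1184
G1 X263.9319 Y70.4213 F1184
G0 X132.6804 Y96.7364
M3 S926
G1 X102.0408 Y57.5962 F1184
G1 X234.6716 Y29.2282 F1184
G1 X293.7945 Y127.1522 F1184
G1 X136.6704 Y142.1414 F1184
M5
G0 X0.0000 Y0.0000

viewBox `0 0 315.9845 182.2268` with mm width/height → 1 unit = 1 mm. Flip: y_m = 182.2268 − y_svg.

**Shape 1** — `<circle>` circle, stroke `#008000` → cut (S926, F1184). Machine vertices: (249.6624,131.9527) → (244.9640,146.4129) → (232.6635,155.3497) → (217.4591,155.3497) → (205.1586,146.4129) → (200.4602,131.9527) → (205.1586,117.4925) → (217.4591,108.5557) → (232.6635,108.5557) → (244.9640,117.4925) → (249.6624,131.9527). Closed: final G1 returns to the first vertex.

**Shape 2** — `<path>` quadratic bezier, stroke `#008000` → cut (S926, F1184). Control points (SVG): P0=(131.5770,142.2266), P1=(214.3067,120.1683), P2=(263.9319,111.8055); sampled at t=k/5. Machine vertices: (131.5770,40.0002) → (163.3447,48.2757) → (192.4640,55.4556) → (218.9350,61.5398) → (242.7576,66.5284) → (263.9319,70.4213). Open path.

**Shape 3** — `<polyline>` open polyline, stroke `#008000` → cut (S926, F1184). Machine vertices: (132.6804,96.7364) → (102.0408,57.5962) → (234.6716,29.2282) → (293.7945,127.1522) → (136.6704,142.1414). Open path.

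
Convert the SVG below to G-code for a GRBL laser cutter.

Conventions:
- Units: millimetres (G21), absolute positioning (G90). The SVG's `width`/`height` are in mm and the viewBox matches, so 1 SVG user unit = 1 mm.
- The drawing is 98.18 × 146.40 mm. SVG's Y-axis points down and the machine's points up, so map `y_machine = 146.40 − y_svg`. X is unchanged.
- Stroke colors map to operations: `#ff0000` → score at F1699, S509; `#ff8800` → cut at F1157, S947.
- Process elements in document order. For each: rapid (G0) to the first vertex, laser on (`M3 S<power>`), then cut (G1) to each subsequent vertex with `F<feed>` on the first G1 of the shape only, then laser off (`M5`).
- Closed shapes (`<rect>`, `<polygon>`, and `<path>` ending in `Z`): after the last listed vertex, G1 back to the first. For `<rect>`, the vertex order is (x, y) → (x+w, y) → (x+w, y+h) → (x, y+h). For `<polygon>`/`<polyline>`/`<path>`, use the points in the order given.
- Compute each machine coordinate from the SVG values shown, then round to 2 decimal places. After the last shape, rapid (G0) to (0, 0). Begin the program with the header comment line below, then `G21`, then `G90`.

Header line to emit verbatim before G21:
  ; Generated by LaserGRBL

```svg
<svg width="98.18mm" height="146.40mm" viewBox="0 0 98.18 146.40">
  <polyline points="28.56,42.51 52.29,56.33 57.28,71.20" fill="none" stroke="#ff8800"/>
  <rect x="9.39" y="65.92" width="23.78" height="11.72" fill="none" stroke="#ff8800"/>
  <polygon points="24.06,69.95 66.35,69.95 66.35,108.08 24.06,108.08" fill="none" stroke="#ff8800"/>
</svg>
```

viewBox `0 0 98.18 146.40` with mm width/height → 1 unit = 1 mm. Flip: y_m = 146.40 − y_svg.

**Shape 1** — `<polyline>` open polyline, stroke `#ff8800` → cut (S947, F1157). Machine vertices: (28.56,103.89) → (52.29,90.07) → (57.28,75.20). Open path.

**Shape 2** — `<rect>` rectangle, stroke `#ff8800` → cut (S947, F1157). Machine vertices: (9.39,80.48) → (33.17,80.48) → (33.17,68.76) → (9.39,68.76) → (9.39,80.48). Closed: final G1 returns to the first vertex.

**Shape 3** — `<polygon>` rectangle, stroke `#ff8800` → cut (S947, F1157). Machine vertices: (24.06,76.45) → (66.35,76.45) → (66.35,38.32) → (24.06,38.32) → (24.06,76.45). Closed: final G1 returns to the first vertex.

; Generated by LaserGRBL
G21
G90
G0 X28.56 Y103.89
M3 S947
G1 X52.29 Y90.07 F1157
G1 X57.28 Y75.20
M5
G0 X9.39 Y80.48
M3 S947
G1 X33.17 Y80.48 F1157
G1 X33.17 Y68.76
G1 X9.39 Y68.76
G1 X9.39 Y80.48
M5
G0 X24.06 Y76.45
M3 S947
G1 X66.35 Y76.45 F1157
G1 X66.35 Y38.32
G1 X24.06 Y38.32
G1 X24.06 Y76.45
M5
G0 X0.00 Y0.00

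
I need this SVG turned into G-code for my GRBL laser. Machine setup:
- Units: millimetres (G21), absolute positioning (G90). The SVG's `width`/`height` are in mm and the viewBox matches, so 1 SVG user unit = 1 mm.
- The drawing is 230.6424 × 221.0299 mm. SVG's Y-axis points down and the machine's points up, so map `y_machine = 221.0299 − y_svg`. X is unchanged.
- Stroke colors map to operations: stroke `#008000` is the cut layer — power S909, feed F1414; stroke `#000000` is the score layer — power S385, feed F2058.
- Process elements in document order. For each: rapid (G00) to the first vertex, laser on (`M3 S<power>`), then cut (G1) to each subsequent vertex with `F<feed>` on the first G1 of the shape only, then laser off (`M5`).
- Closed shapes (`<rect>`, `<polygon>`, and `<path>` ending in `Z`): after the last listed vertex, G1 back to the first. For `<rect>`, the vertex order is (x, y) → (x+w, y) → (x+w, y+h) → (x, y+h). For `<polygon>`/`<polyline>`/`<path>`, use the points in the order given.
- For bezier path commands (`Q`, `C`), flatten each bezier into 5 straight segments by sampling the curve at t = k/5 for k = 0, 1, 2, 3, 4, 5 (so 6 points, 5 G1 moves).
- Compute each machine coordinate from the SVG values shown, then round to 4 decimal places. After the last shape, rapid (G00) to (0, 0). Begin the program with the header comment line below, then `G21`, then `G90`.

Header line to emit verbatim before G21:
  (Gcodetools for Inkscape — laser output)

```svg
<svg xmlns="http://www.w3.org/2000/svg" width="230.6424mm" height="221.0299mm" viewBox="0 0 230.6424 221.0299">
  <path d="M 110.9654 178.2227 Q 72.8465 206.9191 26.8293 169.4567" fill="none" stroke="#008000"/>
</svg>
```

viewBox `0 0 230.6424 221.0299` with mm width/height → 1 unit = 1 mm. Flip: y_m = 221.0299 − y_svg.

**Shape 1** — `<path>` quadratic bezier, stroke `#008000` → cut (S909, F1414). Control points (SVG): P0=(110.9654,178.2227), P1=(72.8465,206.9191), P2=(26.8293,169.4567); sampled at t=k/5. Machine vertices: (110.9654,42.8072) → (95.4019,33.9750) → (79.2066,30.4355) → (62.3793,32.1887) → (44.9202,39.2346) → (26.8293,51.5732). Open path.

(Gcodetools for Inkscape — laser output)
G21
G90
G00 X110.9654 Y42.8072
M3 S909
G1 X95.4019 Y33.9750 F1414
G1 X79.2066 Y30.4355
G1 X62.3793 Y32.1887
G1 X44.9202 Y39.2346
G1 X26.8293 Y51.5732
M5
G00 X0.0000 Y0.0000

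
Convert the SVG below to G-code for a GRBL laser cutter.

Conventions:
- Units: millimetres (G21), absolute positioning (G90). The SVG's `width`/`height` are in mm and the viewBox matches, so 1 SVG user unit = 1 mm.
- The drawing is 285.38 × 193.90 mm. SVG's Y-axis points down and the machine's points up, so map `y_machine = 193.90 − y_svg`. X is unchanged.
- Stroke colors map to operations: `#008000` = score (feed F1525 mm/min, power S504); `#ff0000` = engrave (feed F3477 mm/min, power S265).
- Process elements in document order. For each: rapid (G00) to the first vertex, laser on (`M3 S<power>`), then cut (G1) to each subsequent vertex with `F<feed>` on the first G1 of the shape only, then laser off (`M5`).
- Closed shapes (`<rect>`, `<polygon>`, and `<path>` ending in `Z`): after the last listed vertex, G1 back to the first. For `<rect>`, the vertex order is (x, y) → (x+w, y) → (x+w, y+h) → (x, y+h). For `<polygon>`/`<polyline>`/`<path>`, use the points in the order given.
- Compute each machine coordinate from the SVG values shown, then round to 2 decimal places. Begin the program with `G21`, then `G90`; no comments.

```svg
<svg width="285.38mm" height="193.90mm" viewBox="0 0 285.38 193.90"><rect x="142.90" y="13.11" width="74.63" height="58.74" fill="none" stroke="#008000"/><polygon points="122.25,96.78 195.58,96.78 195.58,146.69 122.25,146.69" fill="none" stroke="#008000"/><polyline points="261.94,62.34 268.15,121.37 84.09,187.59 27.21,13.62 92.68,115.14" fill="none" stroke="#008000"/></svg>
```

1 u = 1 mm; y_m = 193.90 − y.

[1] `<rect>` rectangle, #008000→score S504 F1525: (142.90,180.79) → (217.53,180.79) → (217.53,122.05) → (142.90,122.05) → (142.90,180.79) (closed)

[2] `<polygon>` rectangle, #008000→score S504 F1525: (122.25,97.12) → (195.58,97.12) → (195.58,47.21) → (122.25,47.21) → (122.25,97.12) (closed)

[3] `<polyline>` open polyline, #008000→score S504 F1525: (261.94,131.56) → (268.15,72.53) → (84.09,6.31) → (27.21,180.28) → (92.68,78.76)

G21
G90
G00 X142.90 Y180.79
M3 S504
G1 X217.53 Y180.79 F1525
G1 X217.53 Y122.05
G1 X142.90 Y122.05
G1 X142.90 Y180.79
M5
G00 X122.25 Y97.12
M3 S504
G1 X195.58 Y97.12 F1525
G1 X195.58 Y47.21
G1 X122.25 Y47.21
G1 X122.25 Y97.12
M5
G00 X261.94 Y131.56
M3 S504
G1 X268.15 Y72.53 F1525
G1 X84.09 Y6.31
G1 X27.21 Y180.28
G1 X92.68 Y78.76
M5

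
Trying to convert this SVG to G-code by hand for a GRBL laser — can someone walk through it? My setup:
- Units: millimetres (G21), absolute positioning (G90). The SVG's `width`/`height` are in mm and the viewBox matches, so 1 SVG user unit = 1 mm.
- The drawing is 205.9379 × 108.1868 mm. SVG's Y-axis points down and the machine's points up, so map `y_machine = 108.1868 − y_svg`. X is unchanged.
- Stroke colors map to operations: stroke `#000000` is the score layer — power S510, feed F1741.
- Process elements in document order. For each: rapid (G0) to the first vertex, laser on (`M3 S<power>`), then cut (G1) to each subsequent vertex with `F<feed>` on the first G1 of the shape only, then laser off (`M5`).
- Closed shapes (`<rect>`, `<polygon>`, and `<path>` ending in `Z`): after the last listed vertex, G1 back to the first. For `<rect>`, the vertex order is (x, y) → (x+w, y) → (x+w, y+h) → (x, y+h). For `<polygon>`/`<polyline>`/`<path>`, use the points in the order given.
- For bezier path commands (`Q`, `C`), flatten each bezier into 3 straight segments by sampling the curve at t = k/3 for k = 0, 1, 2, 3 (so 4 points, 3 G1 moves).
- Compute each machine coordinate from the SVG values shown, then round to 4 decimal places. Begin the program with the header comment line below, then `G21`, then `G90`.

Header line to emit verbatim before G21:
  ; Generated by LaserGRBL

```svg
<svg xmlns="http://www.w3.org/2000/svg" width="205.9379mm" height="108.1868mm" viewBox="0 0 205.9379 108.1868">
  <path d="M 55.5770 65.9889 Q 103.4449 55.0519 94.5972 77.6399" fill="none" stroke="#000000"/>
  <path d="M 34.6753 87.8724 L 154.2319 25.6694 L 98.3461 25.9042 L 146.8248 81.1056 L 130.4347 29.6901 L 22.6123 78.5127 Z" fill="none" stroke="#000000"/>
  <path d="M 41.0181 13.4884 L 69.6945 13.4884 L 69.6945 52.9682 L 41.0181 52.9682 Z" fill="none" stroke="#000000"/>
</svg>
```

; Generated by LaserGRBL
G21
G90
G0 X55.5770 Y42.1979
M3 S510
G1 X81.1872 Y45.7642 F1741
G1 X94.1939 Y41.8806
G1 X94.5972 Y30.5469
M5
G0 X34.6753 Y20.3144
M3 S510
G1 X154.2319 Y82.5174 F1741
G1 X98.3461 Y82.2826
G1 X146.8248 Y27.0812
G1 X130.4347 Y78.4967
G1 X22.6123 Y29.6741
G1 X34.6753 Y20.3144
M5
G0 X41.0181 Y94.6984
M3 S510
G1 X69.6945 Y94.6984 F1741
G1 X69.6945 Y55.2186
G1 X41.0181 Y55.2186
G1 X41.0181 Y94.6984
M5

Since the viewBox matches the mm dimensions, user units are millimetres directly. The only transform is the Y-flip y_m = 108.1868 − y_svg.

Shape 1 is a quadratic bezier drawn with `<path>`. Its stroke #000000 means score at S510, F1741. After flipping Y the toolpath is (55.5770,42.1979) → (81.1872,45.7642) → (94.1939,41.8806) → (94.5972,30.5469).

Shape 2 is a closed polygon drawn with `<path>`. Its stroke #000000 means score at S510, F1741. After flipping Y the toolpath is (34.6753,20.3144) → (154.2319,82.5174) → (98.3461,82.2826) → (146.8248,27.0812) → (130.4347,78.4967) → (22.6123,29.6741) → (34.6753,20.3144), returning to the start.

Shape 3 is a rectangle drawn with `<path>`. Its stroke #000000 means score at S510, F1741. After flipping Y the toolpath is (41.0181,94.6984) → (69.6945,94.6984) → (69.6945,55.2186) → (41.0181,55.2186) → (41.0181,94.6984), returning to the start.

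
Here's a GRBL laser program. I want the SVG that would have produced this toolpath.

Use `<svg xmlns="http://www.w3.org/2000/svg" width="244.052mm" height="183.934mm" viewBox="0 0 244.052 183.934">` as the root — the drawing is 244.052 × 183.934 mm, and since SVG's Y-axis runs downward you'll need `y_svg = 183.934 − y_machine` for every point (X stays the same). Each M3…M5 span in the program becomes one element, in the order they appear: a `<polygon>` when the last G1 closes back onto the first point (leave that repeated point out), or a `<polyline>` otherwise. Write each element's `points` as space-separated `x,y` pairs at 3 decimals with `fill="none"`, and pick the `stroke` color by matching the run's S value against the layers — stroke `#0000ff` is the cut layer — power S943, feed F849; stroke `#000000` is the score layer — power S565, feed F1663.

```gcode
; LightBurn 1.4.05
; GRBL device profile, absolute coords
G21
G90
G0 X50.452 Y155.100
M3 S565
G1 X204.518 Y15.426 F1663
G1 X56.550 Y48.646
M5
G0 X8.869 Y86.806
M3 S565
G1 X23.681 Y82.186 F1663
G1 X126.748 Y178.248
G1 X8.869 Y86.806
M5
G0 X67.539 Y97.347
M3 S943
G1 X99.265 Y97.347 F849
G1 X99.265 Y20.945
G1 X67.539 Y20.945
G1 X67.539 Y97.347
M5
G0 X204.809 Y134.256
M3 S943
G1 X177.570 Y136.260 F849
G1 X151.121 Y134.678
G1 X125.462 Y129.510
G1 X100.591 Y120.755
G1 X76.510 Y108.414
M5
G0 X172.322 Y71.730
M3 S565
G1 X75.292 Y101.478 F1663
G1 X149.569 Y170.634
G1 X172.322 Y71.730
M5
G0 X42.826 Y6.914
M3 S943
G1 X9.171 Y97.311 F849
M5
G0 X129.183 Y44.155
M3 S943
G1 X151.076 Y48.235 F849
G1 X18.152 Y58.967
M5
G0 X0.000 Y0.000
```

Each laser-on run becomes one SVG element. Flip Y back into SVG space with y_svg = 183.934 − y_machine.

Run 1: the run's S565 means `#000000` (score). The run is open, so emit a `<polyline>` with points (Y-flipped): 50.452,28.834 204.518,168.508 56.550,135.288.

Run 2: power S565 maps to stroke `#000000` (score). The run returns to its start, so emit a `<polygon>` with points (Y-flipped): 8.869,97.128 23.681,101.748 126.748,5.686.

Run 3: the run's S943 means `#0000ff` (cut). The run returns to its start, so emit a `<polygon>` with points (Y-flipped): 67.539,86.587 99.265,86.587 99.265,162.989 67.539,162.989.

Run 4: the run's S943 means `#0000ff` (cut). The run is open, so emit a `<polyline>` with points (Y-flipped): 204.809,49.678 177.570,47.674 151.121,49.256 125.462,54.424 100.591,63.179 76.510,75.520.

Run 5: power S565 maps to stroke `#000000` (score). The run returns to its start, so emit a `<polygon>` with points (Y-flipped): 172.322,112.204 75.292,82.456 149.569,13.300.

Run 6: power S943 maps to stroke `#0000ff` (cut). The run is open, so emit a `<polyline>` with points (Y-flipped): 42.826,177.020 9.171,86.623.

Run 7: power S943 maps to stroke `#0000ff` (cut). The run is open, so emit a `<polyline>` with points (Y-flipped): 129.183,139.779 151.076,135.699 18.152,124.967.

<svg xmlns="http://www.w3.org/2000/svg" width="244.052mm" height="183.934mm" viewBox="0 0 244.052 183.934">
  <polyline points="50.452,28.834 204.518,168.508 56.550,135.288" fill="none" stroke="#000000"/>
  <polygon points="8.869,97.128 23.681,101.748 126.748,5.686" fill="none" stroke="#000000"/>
  <polygon points="67.539,86.587 99.265,86.587 99.265,162.989 67.539,162.989" fill="none" stroke="#0000ff"/>
  <polyline points="204.809,49.678 177.570,47.674 151.121,49.256 125.462,54.424 100.591,63.179 76.510,75.520" fill="none" stroke="#0000ff"/>
  <polygon points="172.322,112.204 75.292,82.456 149.569,13.300" fill="none" stroke="#000000"/>
  <polyline points="42.826,177.020 9.171,86.623" fill="none" stroke="#0000ff"/>
  <polyline points="129.183,139.779 151.076,135.699 18.152,124.967" fill="none" stroke="#0000ff"/>
</svg>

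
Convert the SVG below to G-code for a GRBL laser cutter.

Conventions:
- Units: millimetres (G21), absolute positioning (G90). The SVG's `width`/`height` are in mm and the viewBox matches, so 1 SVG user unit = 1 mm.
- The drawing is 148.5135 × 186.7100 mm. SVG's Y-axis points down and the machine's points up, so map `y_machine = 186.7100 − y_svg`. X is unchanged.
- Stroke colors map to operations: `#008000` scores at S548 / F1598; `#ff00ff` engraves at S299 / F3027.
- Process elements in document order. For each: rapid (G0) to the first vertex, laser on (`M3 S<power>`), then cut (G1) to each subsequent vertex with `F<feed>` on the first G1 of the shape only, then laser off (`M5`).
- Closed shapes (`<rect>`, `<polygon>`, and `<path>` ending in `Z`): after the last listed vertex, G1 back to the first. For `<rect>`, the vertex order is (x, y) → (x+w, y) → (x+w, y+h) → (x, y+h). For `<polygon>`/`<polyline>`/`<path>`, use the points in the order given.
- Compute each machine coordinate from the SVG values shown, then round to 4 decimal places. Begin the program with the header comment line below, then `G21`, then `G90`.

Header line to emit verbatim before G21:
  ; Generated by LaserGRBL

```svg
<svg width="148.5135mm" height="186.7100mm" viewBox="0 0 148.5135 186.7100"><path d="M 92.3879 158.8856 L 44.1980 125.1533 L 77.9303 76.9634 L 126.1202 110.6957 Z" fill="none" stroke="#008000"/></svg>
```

viewBox `0 0 148.5135 186.7100` with mm width/height → 1 unit = 1 mm. Flip: y_m = 186.7100 − y_svg.

**Shape 1** — `<path>` regular polygon, stroke `#008000` → score (S548, F1598). Machine vertices: (92.3879,27.8244) → (44.1980,61.5567) → (77.9303,109.7466) → (126.1202,76.0143) → (92.3879,27.8244). Closed: final G1 returns to the first vertex.

; Generated by LaserGRBL
G21
G90
G0 X92.3879 Y27.8244
M3 S548
G1 X44.1980 Y61.5567 F1598
G1 X77.9303 Y109.7466
G1 X126.1202 Y76.0143
G1 X92.3879 Y27.8244
M5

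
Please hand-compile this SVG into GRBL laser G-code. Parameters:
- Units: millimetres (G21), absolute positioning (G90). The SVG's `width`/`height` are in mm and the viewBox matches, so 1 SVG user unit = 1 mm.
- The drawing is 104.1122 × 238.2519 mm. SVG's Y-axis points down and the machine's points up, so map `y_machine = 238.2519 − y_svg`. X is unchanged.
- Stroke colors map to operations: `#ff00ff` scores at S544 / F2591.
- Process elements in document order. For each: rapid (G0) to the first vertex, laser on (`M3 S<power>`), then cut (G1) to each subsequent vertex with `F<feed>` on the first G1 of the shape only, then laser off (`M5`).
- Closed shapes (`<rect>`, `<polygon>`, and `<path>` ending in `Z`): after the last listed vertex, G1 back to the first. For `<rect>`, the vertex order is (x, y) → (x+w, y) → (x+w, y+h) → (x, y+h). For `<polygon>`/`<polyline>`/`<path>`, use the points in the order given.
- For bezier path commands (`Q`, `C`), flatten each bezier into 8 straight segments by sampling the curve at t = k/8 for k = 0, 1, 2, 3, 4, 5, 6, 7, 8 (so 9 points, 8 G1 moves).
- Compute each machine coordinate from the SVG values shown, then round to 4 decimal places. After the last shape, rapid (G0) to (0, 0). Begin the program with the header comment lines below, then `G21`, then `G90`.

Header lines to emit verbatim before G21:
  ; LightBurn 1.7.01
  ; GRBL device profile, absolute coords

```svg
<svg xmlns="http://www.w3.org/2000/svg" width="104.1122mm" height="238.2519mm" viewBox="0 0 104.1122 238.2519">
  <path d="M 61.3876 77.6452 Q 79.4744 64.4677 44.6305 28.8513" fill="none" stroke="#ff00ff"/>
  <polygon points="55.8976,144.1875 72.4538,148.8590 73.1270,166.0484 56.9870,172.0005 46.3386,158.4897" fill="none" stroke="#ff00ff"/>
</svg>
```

Since the viewBox matches the mm dimensions, user units are millimetres directly. The only transform is the Y-flip y_m = 238.2519 − y_svg.

Shape 1 is a quadratic bezier drawn with `<path>`. Its stroke #ff00ff means score at S544, F2591. After flipping Y the toolpath is (61.3876,160.6067) → (65.0823,164.2517) → (67.1228,168.5979) → (67.5093,173.6453) → (66.2417,179.3939) → (63.3200,185.8438) → (58.7443,192.9948) → (52.5144,200.8471) → (44.6305,209.4006).

Shape 2 is a regular polygon drawn with `<polygon>`. Its stroke #ff00ff means score at S544, F2591. After flipping Y the toolpath is (55.8976,94.0644) → (72.4538,89.3929) → (73.1270,72.2035) → (56.9870,66.2514) → (46.3386,79.7622) → (55.8976,94.0644), returning to the start.

; LightBurn 1.7.01
; GRBL device profile, absolute coords
G21
G90
G0 X61.3876 Y160.6067
M3 S544
G1 X65.0823 Y164.2517 F2591
G1 X67.1228 Y168.5979
G1 X67.5093 Y173.6453
G1 X66.2417 Y179.3939
G1 X63.3200 Y185.8438
G1 X58.7443 Y192.9948
G1 X52.5144 Y200.8471
G1 X44.6305 Y209.4006
M5
G0 X55.8976 Y94.0644
M3 S544
G1 X72.4538 Y89.3929 F2591
G1 X73.1270 Y72.2035
G1 X56.9870 Y66.2514
G1 X46.3386 Y79.7622
G1 X55.8976 Y94.0644
M5
G0 X0.0000 Y0.0000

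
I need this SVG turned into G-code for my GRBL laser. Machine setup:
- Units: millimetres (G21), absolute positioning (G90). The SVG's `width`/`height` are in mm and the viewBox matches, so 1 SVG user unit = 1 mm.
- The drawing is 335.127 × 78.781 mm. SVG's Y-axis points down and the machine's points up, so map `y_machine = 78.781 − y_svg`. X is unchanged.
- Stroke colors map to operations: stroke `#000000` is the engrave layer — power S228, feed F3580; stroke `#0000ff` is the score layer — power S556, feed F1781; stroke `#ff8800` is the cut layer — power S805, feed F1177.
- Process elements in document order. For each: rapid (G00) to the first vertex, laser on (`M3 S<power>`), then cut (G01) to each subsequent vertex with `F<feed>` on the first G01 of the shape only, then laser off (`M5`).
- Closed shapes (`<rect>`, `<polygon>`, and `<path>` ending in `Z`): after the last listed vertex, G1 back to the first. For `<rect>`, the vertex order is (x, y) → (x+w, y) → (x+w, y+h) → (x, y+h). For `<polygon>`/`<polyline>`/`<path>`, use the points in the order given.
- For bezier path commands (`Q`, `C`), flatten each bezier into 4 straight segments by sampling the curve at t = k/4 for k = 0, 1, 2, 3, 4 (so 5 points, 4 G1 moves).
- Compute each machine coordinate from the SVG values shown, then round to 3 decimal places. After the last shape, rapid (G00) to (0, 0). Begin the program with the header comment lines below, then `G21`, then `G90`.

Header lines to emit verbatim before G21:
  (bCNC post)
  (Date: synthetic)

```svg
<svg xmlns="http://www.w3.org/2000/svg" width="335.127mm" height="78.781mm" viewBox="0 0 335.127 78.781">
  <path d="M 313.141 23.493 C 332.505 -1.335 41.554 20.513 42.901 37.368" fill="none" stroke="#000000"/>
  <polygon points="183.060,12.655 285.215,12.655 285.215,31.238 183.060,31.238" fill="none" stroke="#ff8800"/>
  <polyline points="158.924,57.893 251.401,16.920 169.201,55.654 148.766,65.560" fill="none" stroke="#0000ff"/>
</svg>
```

Since the viewBox matches the mm dimensions, user units are millimetres directly. The only transform is the Y-flip y_m = 78.781 − y_svg.

Shape 1 is a cubic bezier drawn with `<path>`. Its stroke #000000 means engrave at S228, F3580. After flipping Y the toolpath is (313.141,55.288) → (278.896,65.965) → (184.777,63.982) → (87.281,54.183) → (42.901,41.413).

Shape 2 is a rectangle drawn with `<polygon>`. Its stroke #ff8800 means cut at S805, F1177. After flipping Y the toolpath is (183.060,66.126) → (285.215,66.126) → (285.215,47.543) → (183.060,47.543) → (183.060,66.126), returning to the start.

Shape 3 is a open polyline drawn with `<polyline>`. Its stroke #0000ff means score at S556, F1781. After flipping Y the toolpath is (158.924,20.888) → (251.401,61.861) → (169.201,23.127) → (148.766,13.221).

(bCNC post)
(Date: synthetic)
G21
G90
G00 X313.141 Y55.288
M3 S228
G01 X278.896 Y65.965 F3580
G01 X184.777 Y63.982
G01 X87.281 Y54.183
G01 X42.901 Y41.413
M5
G00 X183.060 Y66.126
M3 S805
G01 X285.215 Y66.126 F1177
G01 X285.215 Y47.543
G01 X183.060 Y47.543
G01 X183.060 Y66.126
M5
G00 X158.924 Y20.888
M3 S556
G01 X251.401 Y61.861 F1781
G01 X169.201 Y23.127
G01 X148.766 Y13.221
M5
G00 X0.000 Y0.000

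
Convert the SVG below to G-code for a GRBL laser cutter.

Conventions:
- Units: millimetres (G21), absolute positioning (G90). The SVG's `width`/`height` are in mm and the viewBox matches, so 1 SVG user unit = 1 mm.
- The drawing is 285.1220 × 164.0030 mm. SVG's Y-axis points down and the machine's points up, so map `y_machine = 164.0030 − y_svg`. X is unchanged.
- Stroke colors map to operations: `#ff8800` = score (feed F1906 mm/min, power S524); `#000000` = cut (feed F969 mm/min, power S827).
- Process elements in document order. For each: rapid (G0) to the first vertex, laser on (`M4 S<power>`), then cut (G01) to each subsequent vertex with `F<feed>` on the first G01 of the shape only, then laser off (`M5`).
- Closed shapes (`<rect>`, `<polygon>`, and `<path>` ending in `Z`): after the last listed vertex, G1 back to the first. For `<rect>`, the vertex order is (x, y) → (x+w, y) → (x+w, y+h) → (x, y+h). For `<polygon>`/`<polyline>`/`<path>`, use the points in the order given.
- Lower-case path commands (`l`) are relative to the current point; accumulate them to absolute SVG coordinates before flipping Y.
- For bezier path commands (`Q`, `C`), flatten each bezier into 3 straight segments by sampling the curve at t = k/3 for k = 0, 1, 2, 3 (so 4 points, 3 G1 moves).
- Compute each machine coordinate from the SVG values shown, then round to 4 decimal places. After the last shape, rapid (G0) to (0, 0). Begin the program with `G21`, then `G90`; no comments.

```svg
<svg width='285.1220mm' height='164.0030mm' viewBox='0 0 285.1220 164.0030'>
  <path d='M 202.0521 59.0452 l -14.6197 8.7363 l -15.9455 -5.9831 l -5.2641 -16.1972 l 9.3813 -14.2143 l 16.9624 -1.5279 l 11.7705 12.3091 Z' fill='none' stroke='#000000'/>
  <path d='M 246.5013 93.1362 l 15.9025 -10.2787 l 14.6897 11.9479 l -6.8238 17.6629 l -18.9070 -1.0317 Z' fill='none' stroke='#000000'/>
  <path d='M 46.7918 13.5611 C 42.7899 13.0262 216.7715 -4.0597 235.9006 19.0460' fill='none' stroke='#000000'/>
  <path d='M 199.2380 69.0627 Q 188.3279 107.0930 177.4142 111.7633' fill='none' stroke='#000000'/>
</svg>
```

viewBox `0 0 285.1220 164.0030` with mm width/height → 1 unit = 1 mm. Flip: y_m = 164.0030 − y_svg.

**Shape 1** — `<path>` regular polygon, stroke `#000000` → cut (S827, F969). Machine vertices: (202.0521,104.9578) → (187.4324,96.2215) → (171.4869,102.2046) → (166.2228,118.4018) → (175.6041,132.6161) → (192.5665,134.1440) → (204.3370,121.8349) → (202.0521,104.9578). Closed: final G1 returns to the first vertex.

**Shape 2** — `<path>` regular polygon, stroke `#000000` → cut (S827, F969). Machine vertices: (246.5013,70.8668) → (262.4038,81.1455) → (277.0935,69.1976) → (270.2697,51.5347) → (251.3627,52.5664) → (246.5013,70.8668). Closed: final G1 returns to the first vertex.

**Shape 3** — `<path>` cubic bezier, stroke `#000000` → cut (S827, F969). Control points (SVG): P0=(46.7918,13.5611), P1=(42.7899,13.0262), P2=(216.7715,-4.0597), P3=(235.9006,19.0460); sampled at t=k/3. Machine vertices: (46.7918,150.4419) → (89.7905,154.3922) → (177.4813,156.7671) → (235.9006,144.9570). Open path.

**Shape 4** — `<path>` quadratic bezier, stroke `#000000` → cut (S827, F969). Control points (SVG): P0=(199.2380,69.0627), P1=(188.3279,107.0930), P2=(177.4142,111.7633); sampled at t=k/3. Machine vertices: (199.2380,94.9403) → (191.9642,73.2934) → (184.6896,59.0599) → (177.4142,52.2397). Open path.

G21
G90
G0 X202.0521 Y104.9578
M4 S827
G01 X187.4324 Y96.2215 F969
G01 X171.4869 Y102.2046
G01 X166.2228 Y118.4018
G01 X175.6041 Y132.6161
G01 X192.5665 Y134.1440
G01 X204.3370 Y121.8349
G01 X202.0521 Y104.9578
M5
G0 X246.5013 Y70.8668
M4 S827
G01 X262.4038 Y81.1455 F969
G01 X277.0935 Y69.1976
G01 X270.2697 Y51.5347
G01 X251.3627 Y52.5664
G01 X246.5013 Y70.8668
M5
G0 X46.7918 Y150.4419
M4 S827
G01 X89.7905 Y154.3922 F969
G01 X177.4813 Y156.7671
G01 X235.9006 Y144.9570
M5
G0 X199.2380 Y94.9403
M4 S827
G01 X191.9642 Y73.2934 F969
G01 X184.6896 Y59.0599
G01 X177.4142 Y52.2397
M5
G0 X0.0000 Y0.0000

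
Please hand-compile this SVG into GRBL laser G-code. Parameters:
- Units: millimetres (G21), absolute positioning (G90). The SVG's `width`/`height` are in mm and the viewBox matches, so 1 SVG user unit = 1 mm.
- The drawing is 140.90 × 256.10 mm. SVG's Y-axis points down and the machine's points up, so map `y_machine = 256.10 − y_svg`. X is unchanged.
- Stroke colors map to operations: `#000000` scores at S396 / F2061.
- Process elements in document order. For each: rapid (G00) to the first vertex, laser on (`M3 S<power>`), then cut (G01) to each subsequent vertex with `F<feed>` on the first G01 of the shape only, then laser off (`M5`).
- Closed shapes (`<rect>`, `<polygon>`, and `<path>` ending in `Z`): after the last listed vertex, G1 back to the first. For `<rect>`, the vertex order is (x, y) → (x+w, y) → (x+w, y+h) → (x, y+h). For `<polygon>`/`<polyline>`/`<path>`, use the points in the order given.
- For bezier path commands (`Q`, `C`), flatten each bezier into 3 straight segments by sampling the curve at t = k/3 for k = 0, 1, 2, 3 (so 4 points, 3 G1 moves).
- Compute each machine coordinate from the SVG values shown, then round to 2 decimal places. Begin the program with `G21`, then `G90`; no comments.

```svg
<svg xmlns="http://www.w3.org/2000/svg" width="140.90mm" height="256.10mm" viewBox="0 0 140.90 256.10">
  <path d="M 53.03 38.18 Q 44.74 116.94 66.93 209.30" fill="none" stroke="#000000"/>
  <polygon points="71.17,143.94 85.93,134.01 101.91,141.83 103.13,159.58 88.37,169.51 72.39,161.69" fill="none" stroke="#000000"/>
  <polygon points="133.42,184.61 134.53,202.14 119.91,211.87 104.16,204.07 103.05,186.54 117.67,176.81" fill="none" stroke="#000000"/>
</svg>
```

viewBox `0 0 140.90 256.10` with mm width/height → 1 unit = 1 mm. Flip: y_m = 256.10 − y_svg.

**Shape 1** — `<path>` quadratic bezier, stroke `#000000` → score (S396, F2061). Control points (SVG): P0=(53.03,38.18), P1=(44.74,116.94), P2=(66.93,209.30); sampled at t=k/3. Machine vertices: (53.03,217.92) → (50.89,163.90) → (55.52,106.86) → (66.93,46.80). Open path.

**Shape 2** — `<polygon>` regular polygon, stroke `#000000` → score (S396, F2061). Machine vertices: (71.17,112.16) → (85.93,122.09) → (101.91,114.27) → (103.13,96.52) → (88.37,86.59) → (72.39,94.41) → (71.17,112.16). Closed: final G1 returns to the first vertex.

**Shape 3** — `<polygon>` regular polygon, stroke `#000000` → score (S396, F2061). Machine vertices: (133.42,71.49) → (134.53,53.96) → (119.91,44.23) → (104.16,52.03) → (103.05,69.56) → (117.67,79.29) → (133.42,71.49). Closed: final G1 returns to the first vertex.

G21
G90
G00 X53.03 Y217.92
M3 S396
G01 X50.89 Y163.90 F2061
G01 X55.52 Y106.86
G01 X66.93 Y46.80
M5
G00 X71.17 Y112.16
M3 S396
G01 X85.93 Y122.09 F2061
G01 X101.91 Y114.27
G01 X103.13 Y96.52
G01 X88.37 Y86.59
G01 X72.39 Y94.41
G01 X71.17 Y112.16
M5
G00 X133.42 Y71.49
M3 S396
G01 X134.53 Y53.96 F2061
G01 X119.91 Y44.23
G01 X104.16 Y52.03
G01 X103.05 Y69.56
G01 X117.67 Y79.29
G01 X133.42 Y71.49
M5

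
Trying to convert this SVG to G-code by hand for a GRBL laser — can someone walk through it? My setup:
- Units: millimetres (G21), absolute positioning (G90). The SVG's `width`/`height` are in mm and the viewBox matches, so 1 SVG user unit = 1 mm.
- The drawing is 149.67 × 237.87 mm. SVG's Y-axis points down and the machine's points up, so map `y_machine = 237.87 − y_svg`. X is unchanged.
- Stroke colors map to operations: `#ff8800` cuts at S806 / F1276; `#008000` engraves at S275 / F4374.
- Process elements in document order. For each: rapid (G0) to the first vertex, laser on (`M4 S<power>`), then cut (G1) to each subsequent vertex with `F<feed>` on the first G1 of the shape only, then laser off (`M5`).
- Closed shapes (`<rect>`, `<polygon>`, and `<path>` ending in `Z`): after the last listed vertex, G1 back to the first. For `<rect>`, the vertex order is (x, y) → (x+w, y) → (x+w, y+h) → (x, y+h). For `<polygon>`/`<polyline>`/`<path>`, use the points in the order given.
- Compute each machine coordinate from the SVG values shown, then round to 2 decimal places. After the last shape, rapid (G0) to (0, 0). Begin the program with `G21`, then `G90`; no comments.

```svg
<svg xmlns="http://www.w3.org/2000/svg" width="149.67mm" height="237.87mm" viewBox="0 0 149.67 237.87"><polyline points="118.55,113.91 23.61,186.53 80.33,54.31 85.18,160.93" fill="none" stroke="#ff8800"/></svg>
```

G21
G90
G0 X118.55 Y123.96
M4 S806
G1 X23.61 Y51.34 F1276
G1 X80.33 Y183.56
G1 X85.18 Y76.94
M5
G0 X0.00 Y0.00

Since the viewBox matches the mm dimensions, user units are millimetres directly. The only transform is the Y-flip y_m = 237.87 − y_svg.

Shape 1 is a open polyline drawn with `<polyline>`. Its stroke #ff8800 means cut at S806, F1276. After flipping Y the toolpath is (118.55,123.96) → (23.61,51.34) → (80.33,183.56) → (85.18,76.94).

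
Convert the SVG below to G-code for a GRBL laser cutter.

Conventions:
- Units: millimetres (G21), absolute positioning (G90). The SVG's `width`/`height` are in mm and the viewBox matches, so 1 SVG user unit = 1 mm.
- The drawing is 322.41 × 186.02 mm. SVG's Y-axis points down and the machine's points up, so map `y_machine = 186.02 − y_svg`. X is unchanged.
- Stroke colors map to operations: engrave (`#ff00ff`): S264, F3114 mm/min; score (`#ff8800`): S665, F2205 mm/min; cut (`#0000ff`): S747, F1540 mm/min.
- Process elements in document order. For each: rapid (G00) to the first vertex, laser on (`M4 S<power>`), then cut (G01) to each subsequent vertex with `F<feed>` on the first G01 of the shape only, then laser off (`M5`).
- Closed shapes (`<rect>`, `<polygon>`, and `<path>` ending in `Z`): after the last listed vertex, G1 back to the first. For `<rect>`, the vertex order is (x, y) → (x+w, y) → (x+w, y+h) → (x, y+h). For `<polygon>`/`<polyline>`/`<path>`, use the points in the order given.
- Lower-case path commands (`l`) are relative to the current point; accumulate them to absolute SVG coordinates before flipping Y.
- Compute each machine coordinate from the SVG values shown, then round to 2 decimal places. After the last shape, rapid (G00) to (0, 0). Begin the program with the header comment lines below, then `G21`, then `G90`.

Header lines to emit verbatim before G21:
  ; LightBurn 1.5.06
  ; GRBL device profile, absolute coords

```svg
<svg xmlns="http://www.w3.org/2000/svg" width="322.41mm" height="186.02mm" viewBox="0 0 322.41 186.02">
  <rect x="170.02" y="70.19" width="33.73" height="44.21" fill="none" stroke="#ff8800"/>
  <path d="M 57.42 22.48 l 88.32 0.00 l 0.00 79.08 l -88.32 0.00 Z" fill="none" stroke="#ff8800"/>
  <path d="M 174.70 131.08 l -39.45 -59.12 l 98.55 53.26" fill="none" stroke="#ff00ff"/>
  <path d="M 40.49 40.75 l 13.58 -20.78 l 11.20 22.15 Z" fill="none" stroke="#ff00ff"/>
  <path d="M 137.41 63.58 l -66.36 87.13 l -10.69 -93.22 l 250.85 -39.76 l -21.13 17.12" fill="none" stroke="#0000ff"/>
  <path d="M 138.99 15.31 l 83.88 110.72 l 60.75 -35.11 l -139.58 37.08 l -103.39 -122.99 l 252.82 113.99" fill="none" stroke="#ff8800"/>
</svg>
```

; LightBurn 1.5.06
; GRBL device profile, absolute coords
G21
G90
G00 X170.02 Y115.83
M4 S665
G01 X203.75 Y115.83 F2205
G01 X203.75 Y71.62
G01 X170.02 Y71.62
G01 X170.02 Y115.83
M5
G00 X57.42 Y163.54
M4 S665
G01 X145.74 Y163.54 F2205
G01 X145.74 Y84.46
G01 X57.42 Y84.46
G01 X57.42 Y163.54
M5
G00 X174.70 Y54.94
M4 S264
G01 X135.25 Y114.06 F3114
G01 X233.80 Y60.80
M5
G00 X40.49 Y145.27
M4 S264
G01 X54.07 Y166.05 F3114
G01 X65.27 Y143.90
G01 X40.49 Y145.27
M5
G00 X137.41 Y122.44
M4 S747
G01 X71.05 Y35.31 F1540
G01 X60.36 Y128.53
G01 X311.21 Y168.29
G01 X290.08 Y151.17
M5
G00 X138.99 Y170.71
M4 S665
G01 X222.87 Y59.99 F2205
G01 X283.62 Y95.10
G01 X144.04 Y58.02
G01 X40.65 Y181.01
G01 X293.47 Y67.02
M5
G00 X0.00 Y0.00

1 u = 1 mm; y_m = 186.02 − y.

[1] `<rect>` rectangle, #ff8800→score S665 F2205: (170.02,115.83) → (203.75,115.83) → (203.75,71.62) → (170.02,71.62) → (170.02,115.83) (closed)

[2] `<path>` rectangle, #ff8800→score S665 F2205: (57.42,163.54) → (145.74,163.54) → (145.74,84.46) → (57.42,84.46) → (57.42,163.54) (closed)

[3] `<path>` open polyline, #ff00ff→engrave S264 F3114: (174.70,54.94) → (135.25,114.06) → (233.80,60.80)

[4] `<path>` regular polygon, #ff00ff→engrave S264 F3114: (40.49,145.27) → (54.07,166.05) → (65.27,143.90) → (40.49,145.27) (closed)

[5] `<path>` open polyline, #0000ff→cut S747 F1540: (137.41,122.44) → (71.05,35.31) → (60.36,128.53) → (311.21,168.29) → (290.08,151.17)

[6] `<path>` open polyline, #ff8800→score S665 F2205: (138.99,170.71) → (222.87,59.99) → (283.62,95.10) → (144.04,58.02) → (40.65,181.01) → (293.47,67.02)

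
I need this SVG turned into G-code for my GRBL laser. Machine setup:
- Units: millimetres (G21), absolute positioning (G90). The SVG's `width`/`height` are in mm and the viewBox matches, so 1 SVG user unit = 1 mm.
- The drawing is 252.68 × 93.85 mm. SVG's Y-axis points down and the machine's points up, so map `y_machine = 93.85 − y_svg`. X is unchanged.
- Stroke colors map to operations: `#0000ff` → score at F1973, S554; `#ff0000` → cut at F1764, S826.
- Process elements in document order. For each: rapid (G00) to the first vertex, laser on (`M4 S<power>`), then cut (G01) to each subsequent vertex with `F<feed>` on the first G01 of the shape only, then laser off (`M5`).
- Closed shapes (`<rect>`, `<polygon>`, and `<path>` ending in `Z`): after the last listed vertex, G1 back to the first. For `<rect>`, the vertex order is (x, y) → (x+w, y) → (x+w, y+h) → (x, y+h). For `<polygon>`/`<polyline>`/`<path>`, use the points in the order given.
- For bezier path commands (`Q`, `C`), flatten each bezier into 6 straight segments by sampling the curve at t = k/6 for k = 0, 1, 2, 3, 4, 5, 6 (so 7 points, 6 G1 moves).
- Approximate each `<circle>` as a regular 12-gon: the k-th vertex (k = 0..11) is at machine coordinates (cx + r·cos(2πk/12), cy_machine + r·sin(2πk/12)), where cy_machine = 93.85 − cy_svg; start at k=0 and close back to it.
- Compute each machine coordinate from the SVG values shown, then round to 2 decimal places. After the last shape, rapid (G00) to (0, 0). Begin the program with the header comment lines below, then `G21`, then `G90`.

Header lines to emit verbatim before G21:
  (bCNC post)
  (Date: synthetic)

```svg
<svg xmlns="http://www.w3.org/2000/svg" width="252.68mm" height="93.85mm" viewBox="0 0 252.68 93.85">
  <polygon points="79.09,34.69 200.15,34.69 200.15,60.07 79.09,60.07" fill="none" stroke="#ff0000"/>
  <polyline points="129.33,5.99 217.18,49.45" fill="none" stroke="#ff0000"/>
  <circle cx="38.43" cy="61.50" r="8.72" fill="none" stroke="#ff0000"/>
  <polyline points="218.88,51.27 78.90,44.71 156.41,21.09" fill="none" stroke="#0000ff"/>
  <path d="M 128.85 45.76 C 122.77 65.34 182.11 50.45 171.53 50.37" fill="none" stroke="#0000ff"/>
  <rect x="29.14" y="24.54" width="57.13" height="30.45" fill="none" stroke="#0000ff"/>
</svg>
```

viewBox `0 0 252.68 93.85` with mm width/height → 1 unit = 1 mm. Flip: y_m = 93.85 − y_svg.

**Shape 1** — `<polygon>` rectangle, stroke `#ff0000` → cut (S826, F1764). Machine vertices: (79.09,59.16) → (200.15,59.16) → (200.15,33.78) → (79.09,33.78) → (79.09,59.16). Closed: final G1 returns to the first vertex.

**Shape 2** — `<polyline>` line segment, stroke `#ff0000` → cut (S826, F1764). Machine vertices: (129.33,87.86) → (217.18,44.40). Open path.

**Shape 3** — `<circle>` circle, stroke `#ff0000` → cut (S826, F1764). Machine vertices: (47.15,32.35) → (45.98,36.71) → (42.79,39.90) → (38.43,41.07) → (34.07,39.90) → (30.88,36.71) → (29.71,32.35) → (30.88,27.99) → (34.07,24.80) → (38.43,23.63) → (42.79,24.80) → (45.98,27.99) → (47.15,32.35). Closed: final G1 returns to the first vertex.

**Shape 4** — `<polyline>` open polyline, stroke `#0000ff` → score (S554, F1973). Machine vertices: (218.88,42.58) → (78.90,49.14) → (156.41,72.76). Open path.

**Shape 5** — `<path>` cubic bezier, stroke `#0000ff` → score (S554, F1973). Control points (SVG): P0=(128.85,45.76), P1=(122.77,65.34), P2=(182.11,50.45), P3=(171.53,50.37); sampled at t=k/6. Machine vertices: (128.85,48.09) → (130.64,40.94) → (139.56,38.17) → (151.88,38.41) → (163.82,40.29) → (171.62,42.43) → (171.53,43.48). Open path.

**Shape 6** — `<rect>` rectangle, stroke `#0000ff` → score (S554, F1973). Machine vertices: (29.14,69.31) → (86.27,69.31) → (86.27,38.86) → (29.14,38.86) → (29.14,69.31). Closed: final G1 returns to the first vertex.

(bCNC post)
(Date: synthetic)
G21
G90
G00 X79.09 Y59.16
M4 S826
G01 X200.15 Y59.16 F1764
G01 X200.15 Y33.78
G01 X79.09 Y33.78
G01 X79.09 Y59.16
M5
G00 X129.33 Y87.86
M4 S826
G01 X217.18 Y44.40 F1764
M5
G00 X47.15 Y32.35
M4 S826
G01 X45.98 Y36.71 F1764
G01 X42.79 Y39.90
G01 X38.43 Y41.07
G01 X34.07 Y39.90
G01 X30.88 Y36.71
G01 X29.71 Y32.35
G01 X30.88 Y27.99
G01 X34.07 Y24.80
G01 X38.43 Y23.63
G01 X42.79 Y24.80
G01 X45.98 Y27.99
G01 X47.15 Y32.35
M5
G00 X218.88 Y42.58
M4 S554
G01 X78.90 Y49.14 F1973
G01 X156.41 Y72.76
M5
G00 X128.85 Y48.09
M4 S554
G01 X130.64 Y40.94 F1973
G01 X139.56 Y38.17
G01 X151.88 Y38.41
G01 X163.82 Y40.29
G01 X171.62 Y42.43
G01 X171.53 Y43.48
M5
G00 X29.14 Y69.31
M4 S554
G01 X86.27 Y69.31 F1973
G01 X86.27 Y38.86
G01 X29.14 Y38.86
G01 X29.14 Y69.31
M5
G00 X0.00 Y0.00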